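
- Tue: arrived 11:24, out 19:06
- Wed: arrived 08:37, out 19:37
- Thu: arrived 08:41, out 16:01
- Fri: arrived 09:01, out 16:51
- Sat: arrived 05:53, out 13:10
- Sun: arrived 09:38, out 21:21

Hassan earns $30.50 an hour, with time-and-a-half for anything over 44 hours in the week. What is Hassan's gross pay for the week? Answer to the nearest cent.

$1747.65

Tue: 11:24–19:06 = 7 h 42 min
Wed: 08:37–19:37 = 11 h 0 min
Thu: 08:41–16:01 = 7 h 20 min
Fri: 09:01–16:51 = 7 h 50 min
Sat: 05:53–13:10 = 7 h 17 min
Sun: 09:38–21:21 = 11 h 43 min
Total worked: 52 h 52 min = 3172 min.
Regular 44 h 0 min = 2640 min at $30.50/h; overtime 8 h 52 min = 532 min at $45.75/h.
Pay = (2640 × $30.50 + 532 × $45.75) ÷ 60 = $1747.65.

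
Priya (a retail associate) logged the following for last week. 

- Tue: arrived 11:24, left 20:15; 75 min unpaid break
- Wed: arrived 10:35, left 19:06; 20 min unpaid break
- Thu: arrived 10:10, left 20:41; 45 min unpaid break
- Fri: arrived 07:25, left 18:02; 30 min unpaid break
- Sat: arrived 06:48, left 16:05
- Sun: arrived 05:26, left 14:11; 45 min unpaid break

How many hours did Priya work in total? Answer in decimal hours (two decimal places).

52.95 hours

Tue: 11:24–20:15 = 8 h 51 min; less 75 min break → 7 h 36 min
Wed: 10:35–19:06 = 8 h 31 min; less 20 min break → 8 h 11 min
Thu: 10:10–20:41 = 10 h 31 min; less 45 min break → 9 h 46 min
Fri: 07:25–18:02 = 10 h 37 min; less 30 min break → 10 h 7 min
Sat: 06:48–16:05 = 9 h 17 min
Sun: 05:26–14:11 = 8 h 45 min; less 45 min break → 8 h 0 min
Total: 7 h 36 min + 8 h 11 min + 9 h 46 min + 10 h 7 min + 9 h 17 min + 8 h 0 min = 52 h 57 min.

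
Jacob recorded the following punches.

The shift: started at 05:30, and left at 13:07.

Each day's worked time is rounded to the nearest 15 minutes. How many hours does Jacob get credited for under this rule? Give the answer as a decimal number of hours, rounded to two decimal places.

The shift: 05:30–13:07 = 7 h 37 min → rounds to 7 h 30 min

7.50 hours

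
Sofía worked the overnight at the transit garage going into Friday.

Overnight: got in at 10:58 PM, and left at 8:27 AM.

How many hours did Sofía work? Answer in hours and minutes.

9 h 29 min

Overnight: 10:58 PM → midnight = 1 h 2 min; midnight → 8:27 AM = 8 h 27 min; span 9 h 29 min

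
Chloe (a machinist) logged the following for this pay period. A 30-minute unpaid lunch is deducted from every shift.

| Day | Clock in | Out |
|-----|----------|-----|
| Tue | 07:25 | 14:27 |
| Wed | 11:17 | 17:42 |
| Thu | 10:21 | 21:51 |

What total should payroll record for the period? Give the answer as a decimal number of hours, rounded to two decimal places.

Tue: 07:25–14:27 = 7 h 2 min; less 30 min break → 6 h 32 min
Wed: 11:17–17:42 = 6 h 25 min; less 30 min break → 5 h 55 min
Thu: 10:21–21:51 = 11 h 30 min; less 30 min break → 11 h 0 min
Total: 6 h 32 min + 5 h 55 min + 11 h 0 min = 23 h 27 min.

23.45 hours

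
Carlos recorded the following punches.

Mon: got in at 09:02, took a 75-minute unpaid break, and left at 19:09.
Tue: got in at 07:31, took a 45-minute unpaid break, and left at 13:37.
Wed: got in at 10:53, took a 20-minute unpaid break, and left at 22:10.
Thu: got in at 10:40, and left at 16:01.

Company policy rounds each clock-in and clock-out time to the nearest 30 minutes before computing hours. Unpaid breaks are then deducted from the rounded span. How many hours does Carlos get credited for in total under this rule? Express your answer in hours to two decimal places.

30.17 hours

Mon: in 09:02→09:00, out 19:09→19:00; 10 h 0 min − 75 min = 8 h 45 min
Tue: in 07:31→07:30, out 13:37→13:30; 6 h 0 min − 45 min = 5 h 15 min
Wed: in 10:53→11:00, out 22:10→22:00; 11 h 0 min − 20 min = 10 h 40 min
Thu: in 10:40→10:30, out 16:01→16:00; 5 h 30 min
Total credited: 30 h 10 min.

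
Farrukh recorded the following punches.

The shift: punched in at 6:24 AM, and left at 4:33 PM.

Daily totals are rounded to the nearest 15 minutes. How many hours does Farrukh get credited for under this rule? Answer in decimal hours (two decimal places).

The shift: 6:24 AM–4:33 PM = 10 h 9 min → rounds to 10 h 15 min

10.25 hours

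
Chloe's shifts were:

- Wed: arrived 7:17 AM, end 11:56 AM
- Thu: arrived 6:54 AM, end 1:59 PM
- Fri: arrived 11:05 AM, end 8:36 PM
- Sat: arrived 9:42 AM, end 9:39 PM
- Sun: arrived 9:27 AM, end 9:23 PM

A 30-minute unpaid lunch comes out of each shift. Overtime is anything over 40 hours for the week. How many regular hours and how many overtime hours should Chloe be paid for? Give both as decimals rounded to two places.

Wed: 7:17 AM–11:56 AM = 4 h 39 min; less 30 min break → 4 h 9 min
Thu: 6:54 AM–1:59 PM = 7 h 5 min; less 30 min break → 6 h 35 min
Fri: 11:05 AM–8:36 PM = 9 h 31 min; less 30 min break → 9 h 1 min
Sat: 9:42 AM–9:39 PM = 11 h 57 min; less 30 min break → 11 h 27 min
Sun: 9:27 AM–9:23 PM = 11 h 56 min; less 30 min break → 11 h 26 min
Total worked: 42 h 38 min = 42.63 h.
Threshold 40 h → overtime 2 h 38 min, regular 40 h 0 min.

Regular 40.00 hours, overtime 2.63 hours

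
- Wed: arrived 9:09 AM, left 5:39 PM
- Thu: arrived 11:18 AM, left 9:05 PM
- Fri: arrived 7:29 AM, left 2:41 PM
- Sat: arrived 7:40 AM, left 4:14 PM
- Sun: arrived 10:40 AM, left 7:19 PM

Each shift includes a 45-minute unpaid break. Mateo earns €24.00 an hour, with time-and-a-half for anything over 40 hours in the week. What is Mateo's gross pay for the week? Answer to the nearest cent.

€934.80

Wed: 9:09 AM–5:39 PM = 8 h 30 min; less 45 min break → 7 h 45 min
Thu: 11:18 AM–9:05 PM = 9 h 47 min; less 45 min break → 9 h 2 min
Fri: 7:29 AM–2:41 PM = 7 h 12 min; less 45 min break → 6 h 27 min
Sat: 7:40 AM–4:14 PM = 8 h 34 min; less 45 min break → 7 h 49 min
Sun: 10:40 AM–7:19 PM = 8 h 39 min; less 45 min break → 7 h 54 min
Total worked: 38 h 57 min = 2337 min.
Regular 38 h 57 min = 2337 min at €24.00/h; overtime 0 h 0 min = 0 min at €36.00/h.
Pay = (2337 × €24.00 + 0 × €36.00) ÷ 60 = €934.80.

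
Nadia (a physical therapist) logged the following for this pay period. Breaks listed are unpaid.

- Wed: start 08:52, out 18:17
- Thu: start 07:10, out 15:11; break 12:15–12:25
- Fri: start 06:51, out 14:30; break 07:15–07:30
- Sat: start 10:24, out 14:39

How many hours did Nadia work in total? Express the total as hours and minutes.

28 h 55 min

Wed: 08:52–18:17 = 9 h 25 min
Thu: 07:10–15:11 = 8 h 1 min; less 10 min break → 7 h 51 min
Fri: 06:51–14:30 = 7 h 39 min; less 15 min break → 7 h 24 min
Sat: 10:24–14:39 = 4 h 15 min
Total: 9 h 25 min + 7 h 51 min + 7 h 24 min + 4 h 15 min = 28 h 55 min.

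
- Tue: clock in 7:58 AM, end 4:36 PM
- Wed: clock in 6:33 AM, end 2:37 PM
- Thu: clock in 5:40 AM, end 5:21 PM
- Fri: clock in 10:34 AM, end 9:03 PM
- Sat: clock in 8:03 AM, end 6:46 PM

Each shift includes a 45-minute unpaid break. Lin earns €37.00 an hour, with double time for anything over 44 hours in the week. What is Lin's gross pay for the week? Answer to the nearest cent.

€1763.67

Tue: 7:58 AM–4:36 PM = 8 h 38 min; less 45 min break → 7 h 53 min
Wed: 6:33 AM–2:37 PM = 8 h 4 min; less 45 min break → 7 h 19 min
Thu: 5:40 AM–5:21 PM = 11 h 41 min; less 45 min break → 10 h 56 min
Fri: 10:34 AM–9:03 PM = 10 h 29 min; less 45 min break → 9 h 44 min
Sat: 8:03 AM–6:46 PM = 10 h 43 min; less 45 min break → 9 h 58 min
Total worked: 45 h 50 min = 2750 min.
Regular 44 h 0 min = 2640 min at €37.00/h; overtime 1 h 50 min = 110 min at €74.00/h.
Pay = (2640 × €37.00 + 110 × €74.00) ÷ 60 = €1763.67.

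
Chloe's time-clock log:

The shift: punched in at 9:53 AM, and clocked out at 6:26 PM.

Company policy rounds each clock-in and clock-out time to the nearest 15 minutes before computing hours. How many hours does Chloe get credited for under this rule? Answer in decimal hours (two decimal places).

The shift: in 9:53 AM→10:00 AM, out 6:26 PM→6:30 PM; 8 h 30 min

8.50 hours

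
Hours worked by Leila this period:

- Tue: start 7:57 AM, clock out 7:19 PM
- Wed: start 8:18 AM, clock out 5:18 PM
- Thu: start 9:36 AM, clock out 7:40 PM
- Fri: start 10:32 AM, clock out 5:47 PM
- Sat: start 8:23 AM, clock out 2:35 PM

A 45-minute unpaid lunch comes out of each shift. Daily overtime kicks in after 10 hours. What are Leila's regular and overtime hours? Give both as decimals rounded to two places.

Tue: 7:57 AM–7:19 PM = 11 h 22 min; less 45 min break → 10 h 37 min
Wed: 8:18 AM–5:18 PM = 9 h 0 min; less 45 min break → 8 h 15 min
Thu: 9:36 AM–7:40 PM = 10 h 4 min; less 45 min break → 9 h 19 min
Fri: 10:32 AM–5:47 PM = 7 h 15 min; less 45 min break → 6 h 30 min
Sat: 8:23 AM–2:35 PM = 6 h 12 min; less 45 min break → 5 h 27 min
Tue reg 10 h 0 min / OT 0 h 37 min; Wed reg 8 h 15 min / OT 0 h 0 min; Thu reg 9 h 19 min / OT 0 h 0 min; Fri reg 6 h 30 min / OT 0 h 0 min; Sat reg 5 h 27 min / OT 0 h 0 min.
Totals: regular 39 h 31 min, overtime 0 h 37 min.

Regular 39.52 hours, overtime 0.62 hours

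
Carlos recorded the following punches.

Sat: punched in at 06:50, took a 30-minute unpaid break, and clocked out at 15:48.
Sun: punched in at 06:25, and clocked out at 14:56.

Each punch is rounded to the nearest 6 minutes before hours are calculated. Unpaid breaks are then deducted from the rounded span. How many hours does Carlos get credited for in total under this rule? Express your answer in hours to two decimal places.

Sat: in 06:50→06:48, out 15:48→15:48; 9 h 0 min − 30 min = 8 h 30 min
Sun: in 06:25→06:24, out 14:56→14:54; 8 h 30 min
Total credited: 17 h 0 min.

17.00 hours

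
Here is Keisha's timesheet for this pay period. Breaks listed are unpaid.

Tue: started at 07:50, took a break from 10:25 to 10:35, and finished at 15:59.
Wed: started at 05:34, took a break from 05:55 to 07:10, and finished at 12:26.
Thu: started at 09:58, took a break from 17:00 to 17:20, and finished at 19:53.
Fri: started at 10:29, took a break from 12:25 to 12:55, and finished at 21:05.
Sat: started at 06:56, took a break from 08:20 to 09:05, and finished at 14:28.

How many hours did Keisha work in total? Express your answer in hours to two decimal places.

40.07 hours

Tue: 07:50–15:59 = 8 h 9 min; less 10 min break → 7 h 59 min
Wed: 05:34–12:26 = 6 h 52 min; less 75 min break → 5 h 37 min
Thu: 09:58–19:53 = 9 h 55 min; less 20 min break → 9 h 35 min
Fri: 10:29–21:05 = 10 h 36 min; less 30 min break → 10 h 6 min
Sat: 06:56–14:28 = 7 h 32 min; less 45 min break → 6 h 47 min
Total: 7 h 59 min + 5 h 37 min + 9 h 35 min + 10 h 6 min + 6 h 47 min = 40 h 4 min.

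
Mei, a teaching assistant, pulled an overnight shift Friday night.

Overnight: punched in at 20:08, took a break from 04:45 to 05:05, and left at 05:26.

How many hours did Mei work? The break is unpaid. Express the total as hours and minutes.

8 h 58 min

Overnight: 20:08 → midnight = 3 h 52 min; midnight → 05:26 = 5 h 26 min; span 9 h 18 min; less 20 min break → 8 h 58 min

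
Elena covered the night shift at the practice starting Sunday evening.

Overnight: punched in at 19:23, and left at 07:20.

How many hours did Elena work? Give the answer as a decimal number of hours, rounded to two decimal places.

Overnight: 19:23 → midnight = 4 h 37 min; midnight → 07:20 = 7 h 20 min; span 11 h 57 min

11.95 hours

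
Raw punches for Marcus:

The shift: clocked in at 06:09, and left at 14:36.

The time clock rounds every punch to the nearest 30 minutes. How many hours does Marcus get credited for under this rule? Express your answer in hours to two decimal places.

The shift: in 06:09→06:00, out 14:36→14:30; 8 h 30 min

8.50 hours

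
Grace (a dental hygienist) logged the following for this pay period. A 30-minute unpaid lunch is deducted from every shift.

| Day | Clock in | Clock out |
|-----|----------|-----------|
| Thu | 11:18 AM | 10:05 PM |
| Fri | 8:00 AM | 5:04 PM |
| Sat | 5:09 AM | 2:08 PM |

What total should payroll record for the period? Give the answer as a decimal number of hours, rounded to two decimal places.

Thu: 11:18 AM–10:05 PM = 10 h 47 min; less 30 min break → 10 h 17 min
Fri: 8:00 AM–5:04 PM = 9 h 4 min; less 30 min break → 8 h 34 min
Sat: 5:09 AM–2:08 PM = 8 h 59 min; less 30 min break → 8 h 29 min
Total: 10 h 17 min + 8 h 34 min + 8 h 29 min = 27 h 20 min.

27.33 hours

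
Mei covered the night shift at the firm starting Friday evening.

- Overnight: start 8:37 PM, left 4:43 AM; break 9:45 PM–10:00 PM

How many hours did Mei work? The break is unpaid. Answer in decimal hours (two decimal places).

7.85 hours

Overnight: 8:37 PM → midnight = 3 h 23 min; midnight → 4:43 AM = 4 h 43 min; span 8 h 6 min; less 15 min break → 7 h 51 min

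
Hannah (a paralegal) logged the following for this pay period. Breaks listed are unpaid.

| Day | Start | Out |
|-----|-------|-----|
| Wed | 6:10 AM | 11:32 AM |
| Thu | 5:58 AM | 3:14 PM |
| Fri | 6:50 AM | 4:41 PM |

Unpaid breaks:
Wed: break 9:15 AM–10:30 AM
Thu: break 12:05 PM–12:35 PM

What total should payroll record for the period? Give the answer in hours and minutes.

22 h 44 min

Wed: 6:10 AM–11:32 AM = 5 h 22 min; less 75 min break → 4 h 7 min
Thu: 5:58 AM–3:14 PM = 9 h 16 min; less 30 min break → 8 h 46 min
Fri: 6:50 AM–4:41 PM = 9 h 51 min
Total: 4 h 7 min + 8 h 46 min + 9 h 51 min = 22 h 44 min.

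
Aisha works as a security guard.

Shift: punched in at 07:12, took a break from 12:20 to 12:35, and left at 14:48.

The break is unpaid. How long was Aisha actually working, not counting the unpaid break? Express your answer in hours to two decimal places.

7.35 hours

Shift: 07:12–14:48 = 7 h 36 min; less 15 min break → 7 h 21 min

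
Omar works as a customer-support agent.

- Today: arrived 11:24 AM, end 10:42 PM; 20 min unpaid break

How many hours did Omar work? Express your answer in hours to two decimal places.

10.97 hours

Today: 11:24 AM–10:42 PM = 11 h 18 min; less 20 min break → 10 h 58 min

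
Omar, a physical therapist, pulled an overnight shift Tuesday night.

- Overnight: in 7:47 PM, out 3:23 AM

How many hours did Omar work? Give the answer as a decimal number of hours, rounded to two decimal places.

7.60 hours

Overnight: 7:47 PM → midnight = 4 h 13 min; midnight → 3:23 AM = 3 h 23 min; span 7 h 36 min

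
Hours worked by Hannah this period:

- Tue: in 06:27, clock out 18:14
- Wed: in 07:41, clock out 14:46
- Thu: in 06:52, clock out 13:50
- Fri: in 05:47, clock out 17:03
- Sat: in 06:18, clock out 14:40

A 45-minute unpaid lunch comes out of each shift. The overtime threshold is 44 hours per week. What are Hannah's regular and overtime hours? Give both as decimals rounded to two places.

Tue: 06:27–18:14 = 11 h 47 min; less 45 min break → 11 h 2 min
Wed: 07:41–14:46 = 7 h 5 min; less 45 min break → 6 h 20 min
Thu: 06:52–13:50 = 6 h 58 min; less 45 min break → 6 h 13 min
Fri: 05:47–17:03 = 11 h 16 min; less 45 min break → 10 h 31 min
Sat: 06:18–14:40 = 8 h 22 min; less 45 min break → 7 h 37 min
Total worked: 41 h 43 min = 41.72 h.
Threshold 44 h → overtime 0 h 0 min, regular 41 h 43 min.

Regular 41.72 hours, overtime 0.00 hours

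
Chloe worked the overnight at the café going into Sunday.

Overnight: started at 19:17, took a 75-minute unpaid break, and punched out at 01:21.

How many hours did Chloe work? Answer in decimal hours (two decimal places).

4.82 hours

Overnight: 19:17 → midnight = 4 h 43 min; midnight → 01:21 = 1 h 21 min; span 6 h 4 min; less 75 min break → 4 h 49 min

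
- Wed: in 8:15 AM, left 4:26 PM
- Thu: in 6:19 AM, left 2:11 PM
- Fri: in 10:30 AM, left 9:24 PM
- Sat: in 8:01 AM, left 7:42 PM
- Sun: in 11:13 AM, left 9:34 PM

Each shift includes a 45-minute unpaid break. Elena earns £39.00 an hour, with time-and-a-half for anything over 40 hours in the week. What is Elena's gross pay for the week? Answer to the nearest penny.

Wed: 8:15 AM–4:26 PM = 8 h 11 min; less 45 min break → 7 h 26 min
Thu: 6:19 AM–2:11 PM = 7 h 52 min; less 45 min break → 7 h 7 min
Fri: 10:30 AM–9:24 PM = 10 h 54 min; less 45 min break → 10 h 9 min
Sat: 8:01 AM–7:42 PM = 11 h 41 min; less 45 min break → 10 h 56 min
Sun: 11:13 AM–9:34 PM = 10 h 21 min; less 45 min break → 9 h 36 min
Total worked: 45 h 14 min = 2714 min.
Regular 40 h 0 min = 2400 min at £39.00/h; overtime 5 h 14 min = 314 min at £58.50/h.
Pay = (2400 × £39.00 + 314 × £58.50) ÷ 60 = £1866.15.

£1866.15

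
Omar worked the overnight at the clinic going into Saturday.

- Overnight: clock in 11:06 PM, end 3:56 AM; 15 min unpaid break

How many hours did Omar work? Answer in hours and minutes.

Overnight: 11:06 PM → midnight = 0 h 54 min; midnight → 3:56 AM = 3 h 56 min; span 4 h 50 min; less 15 min break → 4 h 35 min

4 h 35 min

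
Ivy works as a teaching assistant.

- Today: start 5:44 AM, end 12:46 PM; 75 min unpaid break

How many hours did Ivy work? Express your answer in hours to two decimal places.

Today: 5:44 AM–12:46 PM = 7 h 2 min; less 75 min break → 5 h 47 min

5.78 hours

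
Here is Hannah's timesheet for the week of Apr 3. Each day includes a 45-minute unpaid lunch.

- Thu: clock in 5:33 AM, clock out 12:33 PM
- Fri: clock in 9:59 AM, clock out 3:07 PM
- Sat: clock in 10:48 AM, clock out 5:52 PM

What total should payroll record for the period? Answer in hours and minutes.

16 h 57 min

Thu: 5:33 AM–12:33 PM = 7 h 0 min; less 45 min break → 6 h 15 min
Fri: 9:59 AM–3:07 PM = 5 h 8 min; less 45 min break → 4 h 23 min
Sat: 10:48 AM–5:52 PM = 7 h 4 min; less 45 min break → 6 h 19 min
Total: 6 h 15 min + 4 h 23 min + 6 h 19 min = 16 h 57 min.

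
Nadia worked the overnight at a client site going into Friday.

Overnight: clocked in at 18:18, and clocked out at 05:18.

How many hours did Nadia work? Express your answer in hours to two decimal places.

Overnight: 18:18 → midnight = 5 h 42 min; midnight → 05:18 = 5 h 18 min; span 11 h 0 min

11.00 hours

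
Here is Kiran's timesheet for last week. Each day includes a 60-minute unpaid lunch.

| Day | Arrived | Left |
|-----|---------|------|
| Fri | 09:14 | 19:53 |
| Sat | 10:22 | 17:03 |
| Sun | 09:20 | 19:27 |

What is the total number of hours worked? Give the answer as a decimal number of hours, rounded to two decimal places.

24.45 hours

Fri: 09:14–19:53 = 10 h 39 min; less 60 min break → 9 h 39 min
Sat: 10:22–17:03 = 6 h 41 min; less 60 min break → 5 h 41 min
Sun: 09:20–19:27 = 10 h 7 min; less 60 min break → 9 h 7 min
Total: 9 h 39 min + 5 h 41 min + 9 h 7 min = 24 h 27 min.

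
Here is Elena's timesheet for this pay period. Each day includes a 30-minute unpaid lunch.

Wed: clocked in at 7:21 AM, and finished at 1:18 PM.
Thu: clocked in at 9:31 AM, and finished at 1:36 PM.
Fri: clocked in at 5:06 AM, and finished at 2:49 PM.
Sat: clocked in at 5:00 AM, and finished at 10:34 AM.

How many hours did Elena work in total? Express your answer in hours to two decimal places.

23.32 hours

Wed: 7:21 AM–1:18 PM = 5 h 57 min; less 30 min break → 5 h 27 min
Thu: 9:31 AM–1:36 PM = 4 h 5 min; less 30 min break → 3 h 35 min
Fri: 5:06 AM–2:49 PM = 9 h 43 min; less 30 min break → 9 h 13 min
Sat: 5:00 AM–10:34 AM = 5 h 34 min; less 30 min break → 5 h 4 min
Total: 5 h 27 min + 3 h 35 min + 9 h 13 min + 5 h 4 min = 23 h 19 min.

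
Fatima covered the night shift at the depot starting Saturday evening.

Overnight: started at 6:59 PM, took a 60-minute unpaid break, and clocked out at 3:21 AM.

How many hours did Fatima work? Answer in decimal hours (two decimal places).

7.37 hours

Overnight: 6:59 PM → midnight = 5 h 1 min; midnight → 3:21 AM = 3 h 21 min; span 8 h 22 min; less 60 min break → 7 h 22 min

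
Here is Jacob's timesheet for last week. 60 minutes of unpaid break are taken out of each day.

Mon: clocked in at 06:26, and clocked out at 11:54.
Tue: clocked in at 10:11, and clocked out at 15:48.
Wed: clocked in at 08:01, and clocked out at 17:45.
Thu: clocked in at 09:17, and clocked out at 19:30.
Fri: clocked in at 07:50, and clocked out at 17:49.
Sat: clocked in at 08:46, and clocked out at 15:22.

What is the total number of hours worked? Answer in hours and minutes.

Mon: 06:26–11:54 = 5 h 28 min; less 60 min break → 4 h 28 min
Tue: 10:11–15:48 = 5 h 37 min; less 60 min break → 4 h 37 min
Wed: 08:01–17:45 = 9 h 44 min; less 60 min break → 8 h 44 min
Thu: 09:17–19:30 = 10 h 13 min; less 60 min break → 9 h 13 min
Fri: 07:50–17:49 = 9 h 59 min; less 60 min break → 8 h 59 min
Sat: 08:46–15:22 = 6 h 36 min; less 60 min break → 5 h 36 min
Total: 4 h 28 min + 4 h 37 min + 8 h 44 min + 9 h 13 min + 8 h 59 min + 5 h 36 min = 41 h 37 min.

41 h 37 min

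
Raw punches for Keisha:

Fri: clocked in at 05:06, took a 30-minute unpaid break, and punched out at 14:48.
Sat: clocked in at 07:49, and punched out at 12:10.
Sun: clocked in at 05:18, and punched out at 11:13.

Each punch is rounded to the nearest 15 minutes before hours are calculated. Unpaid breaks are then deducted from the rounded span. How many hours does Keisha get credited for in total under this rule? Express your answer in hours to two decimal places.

19.75 hours

Fri: in 05:06→05:00, out 14:48→14:45; 9 h 45 min − 30 min = 9 h 15 min
Sat: in 07:49→07:45, out 12:10→12:15; 4 h 30 min
Sun: in 05:18→05:15, out 11:13→11:15; 6 h 0 min
Total credited: 19 h 45 min.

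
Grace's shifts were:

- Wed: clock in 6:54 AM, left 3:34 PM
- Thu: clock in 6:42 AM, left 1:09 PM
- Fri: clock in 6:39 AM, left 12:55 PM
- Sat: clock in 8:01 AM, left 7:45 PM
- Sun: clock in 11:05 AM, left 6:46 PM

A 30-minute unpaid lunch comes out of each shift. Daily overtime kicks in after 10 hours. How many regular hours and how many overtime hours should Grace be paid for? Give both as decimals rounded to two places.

Regular 37.07 hours, overtime 1.23 hours

Wed: 6:54 AM–3:34 PM = 8 h 40 min; less 30 min break → 8 h 10 min
Thu: 6:42 AM–1:09 PM = 6 h 27 min; less 30 min break → 5 h 57 min
Fri: 6:39 AM–12:55 PM = 6 h 16 min; less 30 min break → 5 h 46 min
Sat: 8:01 AM–7:45 PM = 11 h 44 min; less 30 min break → 11 h 14 min
Sun: 11:05 AM–6:46 PM = 7 h 41 min; less 30 min break → 7 h 11 min
Wed reg 8 h 10 min / OT 0 h 0 min; Thu reg 5 h 57 min / OT 0 h 0 min; Fri reg 5 h 46 min / OT 0 h 0 min; Sat reg 10 h 0 min / OT 1 h 14 min; Sun reg 7 h 11 min / OT 0 h 0 min.
Totals: regular 37 h 4 min, overtime 1 h 14 min.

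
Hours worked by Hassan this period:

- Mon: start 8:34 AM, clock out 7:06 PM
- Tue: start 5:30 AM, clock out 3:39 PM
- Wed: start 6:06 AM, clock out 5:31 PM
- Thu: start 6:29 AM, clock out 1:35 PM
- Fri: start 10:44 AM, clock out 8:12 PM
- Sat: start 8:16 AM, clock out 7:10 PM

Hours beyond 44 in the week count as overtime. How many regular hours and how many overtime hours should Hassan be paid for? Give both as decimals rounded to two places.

Regular 44.00 hours, overtime 15.57 hours

Mon: 8:34 AM–7:06 PM = 10 h 32 min
Tue: 5:30 AM–3:39 PM = 10 h 9 min
Wed: 6:06 AM–5:31 PM = 11 h 25 min
Thu: 6:29 AM–1:35 PM = 7 h 6 min
Fri: 10:44 AM–8:12 PM = 9 h 28 min
Sat: 8:16 AM–7:10 PM = 10 h 54 min
Total worked: 59 h 34 min = 59.57 h.
Threshold 44 h → overtime 15 h 34 min, regular 44 h 0 min.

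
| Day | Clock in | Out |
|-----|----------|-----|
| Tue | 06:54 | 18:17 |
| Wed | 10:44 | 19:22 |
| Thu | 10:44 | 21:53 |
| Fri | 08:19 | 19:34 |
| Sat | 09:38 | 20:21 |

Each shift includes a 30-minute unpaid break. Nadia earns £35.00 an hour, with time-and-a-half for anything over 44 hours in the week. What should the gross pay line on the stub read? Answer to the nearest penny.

Tue: 06:54–18:17 = 11 h 23 min; less 30 min break → 10 h 53 min
Wed: 10:44–19:22 = 8 h 38 min; less 30 min break → 8 h 8 min
Thu: 10:44–21:53 = 11 h 9 min; less 30 min break → 10 h 39 min
Fri: 08:19–19:34 = 11 h 15 min; less 30 min break → 10 h 45 min
Sat: 09:38–20:21 = 10 h 43 min; less 30 min break → 10 h 13 min
Total worked: 50 h 38 min = 3038 min.
Regular 44 h 0 min = 2640 min at £35.00/h; overtime 6 h 38 min = 398 min at £52.50/h.
Pay = (2640 × £35.00 + 398 × £52.50) ÷ 60 = £1888.25.

£1888.25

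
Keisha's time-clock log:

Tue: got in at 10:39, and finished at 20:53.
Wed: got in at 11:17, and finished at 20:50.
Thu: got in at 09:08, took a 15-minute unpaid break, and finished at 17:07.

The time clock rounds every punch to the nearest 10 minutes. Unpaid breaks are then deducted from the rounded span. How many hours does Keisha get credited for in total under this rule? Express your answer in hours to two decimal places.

27.42 hours

Tue: in 10:39→10:40, out 20:53→20:50; 10 h 10 min
Wed: in 11:17→11:20, out 20:50→20:50; 9 h 30 min
Thu: in 09:08→09:10, out 17:07→17:10; 8 h 0 min − 15 min = 7 h 45 min
Total credited: 27 h 25 min.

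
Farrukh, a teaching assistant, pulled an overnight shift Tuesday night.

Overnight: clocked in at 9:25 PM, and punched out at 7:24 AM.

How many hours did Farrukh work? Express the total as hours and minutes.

Overnight: 9:25 PM → midnight = 2 h 35 min; midnight → 7:24 AM = 7 h 24 min; span 9 h 59 min

9 h 59 min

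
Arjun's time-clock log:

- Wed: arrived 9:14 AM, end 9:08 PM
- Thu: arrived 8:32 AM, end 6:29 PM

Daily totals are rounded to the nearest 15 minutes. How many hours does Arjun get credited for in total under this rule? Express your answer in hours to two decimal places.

22.00 hours

Wed: 9:14 AM–9:08 PM = 11 h 54 min → rounds to 12 h 0 min
Thu: 8:32 AM–6:29 PM = 9 h 57 min → rounds to 10 h 0 min
Total credited: 22 h 0 min.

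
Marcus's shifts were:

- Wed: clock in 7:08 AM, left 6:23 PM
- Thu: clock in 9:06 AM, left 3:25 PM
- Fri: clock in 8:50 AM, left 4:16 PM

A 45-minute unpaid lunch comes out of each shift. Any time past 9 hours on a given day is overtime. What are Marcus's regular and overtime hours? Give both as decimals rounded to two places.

Regular 21.25 hours, overtime 1.50 hours

Wed: 7:08 AM–6:23 PM = 11 h 15 min; less 45 min break → 10 h 30 min
Thu: 9:06 AM–3:25 PM = 6 h 19 min; less 45 min break → 5 h 34 min
Fri: 8:50 AM–4:16 PM = 7 h 26 min; less 45 min break → 6 h 41 min
Wed reg 9 h 0 min / OT 1 h 30 min; Thu reg 5 h 34 min / OT 0 h 0 min; Fri reg 6 h 41 min / OT 0 h 0 min.
Totals: regular 21 h 15 min, overtime 1 h 30 min.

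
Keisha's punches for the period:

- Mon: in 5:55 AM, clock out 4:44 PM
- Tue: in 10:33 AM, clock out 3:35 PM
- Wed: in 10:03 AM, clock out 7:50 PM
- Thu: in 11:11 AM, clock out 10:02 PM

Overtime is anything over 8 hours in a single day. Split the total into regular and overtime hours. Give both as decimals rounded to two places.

Regular 29.03 hours, overtime 7.45 hours

Mon: 5:55 AM–4:44 PM = 10 h 49 min
Tue: 10:33 AM–3:35 PM = 5 h 2 min
Wed: 10:03 AM–7:50 PM = 9 h 47 min
Thu: 11:11 AM–10:02 PM = 10 h 51 min
Mon reg 8 h 0 min / OT 2 h 49 min; Tue reg 5 h 2 min / OT 0 h 0 min; Wed reg 8 h 0 min / OT 1 h 47 min; Thu reg 8 h 0 min / OT 2 h 51 min.
Totals: regular 29 h 2 min, overtime 7 h 27 min.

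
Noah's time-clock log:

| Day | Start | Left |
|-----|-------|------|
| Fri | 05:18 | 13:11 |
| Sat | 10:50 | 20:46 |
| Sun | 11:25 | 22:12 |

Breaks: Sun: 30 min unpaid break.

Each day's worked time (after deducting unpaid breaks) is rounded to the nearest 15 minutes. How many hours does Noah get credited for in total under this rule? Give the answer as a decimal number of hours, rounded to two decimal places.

Fri: 05:18–13:11 = 7 h 53 min → rounds to 8 h 0 min
Sat: 10:50–20:46 = 9 h 56 min → rounds to 10 h 0 min
Sun: 11:25–22:12 = 10 h 47 min − 30 min = 10 h 17 min → rounds to 10 h 15 min
Total credited: 28 h 15 min.

28.25 hours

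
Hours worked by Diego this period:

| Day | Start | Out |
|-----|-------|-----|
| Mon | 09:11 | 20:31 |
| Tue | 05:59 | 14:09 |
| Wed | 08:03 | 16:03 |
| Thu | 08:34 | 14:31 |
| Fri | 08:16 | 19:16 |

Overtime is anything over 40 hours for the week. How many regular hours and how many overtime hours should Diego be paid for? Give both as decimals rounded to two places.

Mon: 09:11–20:31 = 11 h 20 min
Tue: 05:59–14:09 = 8 h 10 min
Wed: 08:03–16:03 = 8 h 0 min
Thu: 08:34–14:31 = 5 h 57 min
Fri: 08:16–19:16 = 11 h 0 min
Total worked: 44 h 27 min = 44.45 h.
Threshold 40 h → overtime 4 h 27 min, regular 40 h 0 min.

Regular 40.00 hours, overtime 4.45 hours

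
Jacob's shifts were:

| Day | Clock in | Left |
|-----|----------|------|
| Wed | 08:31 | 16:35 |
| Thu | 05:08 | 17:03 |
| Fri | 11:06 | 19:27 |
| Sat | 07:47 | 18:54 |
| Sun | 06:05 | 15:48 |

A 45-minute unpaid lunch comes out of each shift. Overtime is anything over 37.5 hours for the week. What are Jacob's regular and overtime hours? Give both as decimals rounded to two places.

Regular 37.50 hours, overtime 7.92 hours

Wed: 08:31–16:35 = 8 h 4 min; less 45 min break → 7 h 19 min
Thu: 05:08–17:03 = 11 h 55 min; less 45 min break → 11 h 10 min
Fri: 11:06–19:27 = 8 h 21 min; less 45 min break → 7 h 36 min
Sat: 07:47–18:54 = 11 h 7 min; less 45 min break → 10 h 22 min
Sun: 06:05–15:48 = 9 h 43 min; less 45 min break → 8 h 58 min
Total worked: 45 h 25 min = 45.42 h.
Threshold 37.5 h → overtime 7 h 55 min, regular 37 h 30 min.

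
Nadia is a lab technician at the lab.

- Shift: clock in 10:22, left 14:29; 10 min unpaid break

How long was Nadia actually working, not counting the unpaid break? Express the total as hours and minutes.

Shift: 10:22–14:29 = 4 h 7 min; less 10 min break → 3 h 57 min

3 h 57 min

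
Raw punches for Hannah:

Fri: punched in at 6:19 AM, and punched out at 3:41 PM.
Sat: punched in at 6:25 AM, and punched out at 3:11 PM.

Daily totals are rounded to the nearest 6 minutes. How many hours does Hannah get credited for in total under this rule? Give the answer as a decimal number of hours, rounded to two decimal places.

Fri: 6:19 AM–3:41 PM = 9 h 22 min → rounds to 9 h 24 min
Sat: 6:25 AM–3:11 PM = 8 h 46 min → rounds to 8 h 48 min
Total credited: 18 h 12 min.

18.20 hours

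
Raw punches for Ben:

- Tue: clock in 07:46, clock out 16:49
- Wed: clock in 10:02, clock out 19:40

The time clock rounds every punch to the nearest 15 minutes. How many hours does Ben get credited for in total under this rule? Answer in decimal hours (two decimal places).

18.75 hours

Tue: in 07:46→07:45, out 16:49→16:45; 9 h 0 min
Wed: in 10:02→10:00, out 19:40→19:45; 9 h 45 min
Total credited: 18 h 45 min.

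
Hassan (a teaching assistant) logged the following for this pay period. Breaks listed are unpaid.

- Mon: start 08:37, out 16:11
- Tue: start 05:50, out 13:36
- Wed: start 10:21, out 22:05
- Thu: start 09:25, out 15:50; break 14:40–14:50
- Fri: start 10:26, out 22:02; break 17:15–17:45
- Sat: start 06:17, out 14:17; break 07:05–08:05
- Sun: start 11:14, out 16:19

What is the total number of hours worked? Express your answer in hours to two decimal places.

Mon: 08:37–16:11 = 7 h 34 min
Tue: 05:50–13:36 = 7 h 46 min
Wed: 10:21–22:05 = 11 h 44 min
Thu: 09:25–15:50 = 6 h 25 min; less 10 min break → 6 h 15 min
Fri: 10:26–22:02 = 11 h 36 min; less 30 min break → 11 h 6 min
Sat: 06:17–14:17 = 8 h 0 min; less 60 min break → 7 h 0 min
Sun: 11:14–16:19 = 5 h 5 min
Total: 7 h 34 min + 7 h 46 min + 11 h 44 min + 6 h 15 min + 11 h 6 min + 7 h 0 min + 5 h 5 min = 56 h 30 min.

56.50 hours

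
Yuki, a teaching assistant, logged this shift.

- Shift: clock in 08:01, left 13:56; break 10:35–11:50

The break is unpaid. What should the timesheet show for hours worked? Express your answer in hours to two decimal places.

Shift: 08:01–13:56 = 5 h 55 min; less 75 min break → 4 h 40 min

4.67 hours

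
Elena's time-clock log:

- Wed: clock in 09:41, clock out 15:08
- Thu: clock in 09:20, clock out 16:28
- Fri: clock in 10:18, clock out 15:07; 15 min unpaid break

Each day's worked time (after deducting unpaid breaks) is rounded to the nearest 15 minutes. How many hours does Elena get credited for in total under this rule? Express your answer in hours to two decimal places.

Wed: 09:41–15:08 = 5 h 27 min → rounds to 5 h 30 min
Thu: 09:20–16:28 = 7 h 8 min → rounds to 7 h 15 min
Fri: 10:18–15:07 = 4 h 49 min − 15 min = 4 h 34 min → rounds to 4 h 30 min
Total credited: 17 h 15 min.

17.25 hours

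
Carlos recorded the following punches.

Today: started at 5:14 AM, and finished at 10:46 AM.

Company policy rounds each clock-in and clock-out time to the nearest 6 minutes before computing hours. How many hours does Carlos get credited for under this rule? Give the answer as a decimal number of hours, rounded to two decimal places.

5.60 hours

Today: in 5:14 AM→5:12 AM, out 10:46 AM→10:48 AM; 5 h 36 min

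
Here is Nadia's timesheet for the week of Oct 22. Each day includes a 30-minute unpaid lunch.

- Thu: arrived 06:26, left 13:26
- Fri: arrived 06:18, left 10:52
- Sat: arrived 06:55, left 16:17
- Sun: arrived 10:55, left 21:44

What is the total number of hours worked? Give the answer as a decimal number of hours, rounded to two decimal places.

29.75 hours

Thu: 06:26–13:26 = 7 h 0 min; less 30 min break → 6 h 30 min
Fri: 06:18–10:52 = 4 h 34 min; less 30 min break → 4 h 4 min
Sat: 06:55–16:17 = 9 h 22 min; less 30 min break → 8 h 52 min
Sun: 10:55–21:44 = 10 h 49 min; less 30 min break → 10 h 19 min
Total: 6 h 30 min + 4 h 4 min + 8 h 52 min + 10 h 19 min = 29 h 45 min.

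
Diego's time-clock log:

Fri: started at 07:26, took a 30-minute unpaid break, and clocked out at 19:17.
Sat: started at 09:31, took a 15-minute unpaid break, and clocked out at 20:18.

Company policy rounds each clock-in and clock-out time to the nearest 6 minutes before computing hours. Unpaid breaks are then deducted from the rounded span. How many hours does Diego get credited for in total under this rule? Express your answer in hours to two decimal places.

21.95 hours

Fri: in 07:26→07:24, out 19:17→19:18; 11 h 54 min − 30 min = 11 h 24 min
Sat: in 09:31→09:30, out 20:18→20:18; 10 h 48 min − 15 min = 10 h 33 min
Total credited: 21 h 57 min.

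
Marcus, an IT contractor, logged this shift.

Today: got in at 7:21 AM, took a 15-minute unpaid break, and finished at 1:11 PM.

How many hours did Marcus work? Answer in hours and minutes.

5 h 35 min

Today: 7:21 AM–1:11 PM = 5 h 50 min; less 15 min break → 5 h 35 min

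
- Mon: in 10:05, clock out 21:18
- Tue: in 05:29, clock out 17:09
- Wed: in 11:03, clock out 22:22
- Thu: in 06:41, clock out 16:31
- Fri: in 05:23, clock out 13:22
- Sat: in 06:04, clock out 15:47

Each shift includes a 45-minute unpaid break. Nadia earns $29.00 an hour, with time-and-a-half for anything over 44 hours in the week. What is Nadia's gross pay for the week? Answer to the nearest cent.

Mon: 10:05–21:18 = 11 h 13 min; less 45 min break → 10 h 28 min
Tue: 05:29–17:09 = 11 h 40 min; less 45 min break → 10 h 55 min
Wed: 11:03–22:22 = 11 h 19 min; less 45 min break → 10 h 34 min
Thu: 06:41–16:31 = 9 h 50 min; less 45 min break → 9 h 5 min
Fri: 05:23–13:22 = 7 h 59 min; less 45 min break → 7 h 14 min
Sat: 06:04–15:47 = 9 h 43 min; less 45 min break → 8 h 58 min
Total worked: 57 h 14 min = 3434 min.
Regular 44 h 0 min = 2640 min at $29.00/h; overtime 13 h 14 min = 794 min at $43.50/h.
Pay = (2640 × $29.00 + 794 × $43.50) ÷ 60 = $1851.65.

$1851.65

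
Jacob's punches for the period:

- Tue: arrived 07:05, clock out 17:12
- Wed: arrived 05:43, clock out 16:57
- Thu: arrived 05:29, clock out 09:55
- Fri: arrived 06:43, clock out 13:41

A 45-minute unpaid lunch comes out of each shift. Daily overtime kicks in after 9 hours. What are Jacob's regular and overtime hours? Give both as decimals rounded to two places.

Regular 27.90 hours, overtime 1.85 hours

Tue: 07:05–17:12 = 10 h 7 min; less 45 min break → 9 h 22 min
Wed: 05:43–16:57 = 11 h 14 min; less 45 min break → 10 h 29 min
Thu: 05:29–09:55 = 4 h 26 min; less 45 min break → 3 h 41 min
Fri: 06:43–13:41 = 6 h 58 min; less 45 min break → 6 h 13 min
Tue reg 9 h 0 min / OT 0 h 22 min; Wed reg 9 h 0 min / OT 1 h 29 min; Thu reg 3 h 41 min / OT 0 h 0 min; Fri reg 6 h 13 min / OT 0 h 0 min.
Totals: regular 27 h 54 min, overtime 1 h 51 min.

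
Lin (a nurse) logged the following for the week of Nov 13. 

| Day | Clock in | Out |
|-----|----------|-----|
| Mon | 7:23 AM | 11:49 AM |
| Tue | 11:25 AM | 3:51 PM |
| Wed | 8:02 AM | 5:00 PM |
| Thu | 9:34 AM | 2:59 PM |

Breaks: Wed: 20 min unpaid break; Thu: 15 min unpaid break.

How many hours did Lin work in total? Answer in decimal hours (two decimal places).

Mon: 7:23 AM–11:49 AM = 4 h 26 min
Tue: 11:25 AM–3:51 PM = 4 h 26 min
Wed: 8:02 AM–5:00 PM = 8 h 58 min; less 20 min break → 8 h 38 min
Thu: 9:34 AM–2:59 PM = 5 h 25 min; less 15 min break → 5 h 10 min
Total: 4 h 26 min + 4 h 26 min + 8 h 38 min + 5 h 10 min = 22 h 40 min.

22.67 hours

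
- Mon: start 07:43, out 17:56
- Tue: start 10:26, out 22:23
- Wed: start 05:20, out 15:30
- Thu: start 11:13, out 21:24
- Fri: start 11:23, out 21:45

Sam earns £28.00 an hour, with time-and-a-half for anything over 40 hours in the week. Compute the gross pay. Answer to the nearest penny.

Mon: 07:43–17:56 = 10 h 13 min
Tue: 10:26–22:23 = 11 h 57 min
Wed: 05:20–15:30 = 10 h 10 min
Thu: 11:13–21:24 = 10 h 11 min
Fri: 11:23–21:45 = 10 h 22 min
Total worked: 52 h 53 min = 3173 min.
Regular 40 h 0 min = 2400 min at £28.00/h; overtime 12 h 53 min = 773 min at £42.00/h.
Pay = (2400 × £28.00 + 773 × £42.00) ÷ 60 = £1661.10.

£1661.10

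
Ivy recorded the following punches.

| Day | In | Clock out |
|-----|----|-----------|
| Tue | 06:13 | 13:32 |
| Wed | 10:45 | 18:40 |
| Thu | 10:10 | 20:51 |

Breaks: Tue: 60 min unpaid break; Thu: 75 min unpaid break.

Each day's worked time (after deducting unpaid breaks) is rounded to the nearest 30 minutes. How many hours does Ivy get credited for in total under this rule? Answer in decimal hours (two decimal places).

Tue: 06:13–13:32 = 7 h 19 min − 60 min = 6 h 19 min → rounds to 6 h 30 min
Wed: 10:45–18:40 = 7 h 55 min → rounds to 8 h 0 min
Thu: 10:10–20:51 = 10 h 41 min − 75 min = 9 h 26 min → rounds to 9 h 30 min
Total credited: 24 h 0 min.

24.00 hours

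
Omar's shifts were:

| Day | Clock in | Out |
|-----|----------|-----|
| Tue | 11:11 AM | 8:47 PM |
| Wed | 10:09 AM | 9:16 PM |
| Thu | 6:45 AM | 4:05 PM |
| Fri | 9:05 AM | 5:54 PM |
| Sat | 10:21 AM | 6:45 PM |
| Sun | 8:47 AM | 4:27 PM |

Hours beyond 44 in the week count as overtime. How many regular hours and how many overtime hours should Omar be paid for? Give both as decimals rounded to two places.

Regular 44.00 hours, overtime 10.93 hours

Tue: 11:11 AM–8:47 PM = 9 h 36 min
Wed: 10:09 AM–9:16 PM = 11 h 7 min
Thu: 6:45 AM–4:05 PM = 9 h 20 min
Fri: 9:05 AM–5:54 PM = 8 h 49 min
Sat: 10:21 AM–6:45 PM = 8 h 24 min
Sun: 8:47 AM–4:27 PM = 7 h 40 min
Total worked: 54 h 56 min = 54.93 h.
Threshold 44 h → overtime 10 h 56 min, regular 44 h 0 min.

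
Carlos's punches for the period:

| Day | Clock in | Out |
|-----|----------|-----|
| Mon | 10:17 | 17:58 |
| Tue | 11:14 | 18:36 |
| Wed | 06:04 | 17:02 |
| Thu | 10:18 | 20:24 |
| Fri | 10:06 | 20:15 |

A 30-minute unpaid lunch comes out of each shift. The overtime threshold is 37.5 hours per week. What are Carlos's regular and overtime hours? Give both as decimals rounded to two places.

Mon: 10:17–17:58 = 7 h 41 min; less 30 min break → 7 h 11 min
Tue: 11:14–18:36 = 7 h 22 min; less 30 min break → 6 h 52 min
Wed: 06:04–17:02 = 10 h 58 min; less 30 min break → 10 h 28 min
Thu: 10:18–20:24 = 10 h 6 min; less 30 min break → 9 h 36 min
Fri: 10:06–20:15 = 10 h 9 min; less 30 min break → 9 h 39 min
Total worked: 43 h 46 min = 43.77 h.
Threshold 37.5 h → overtime 6 h 16 min, regular 37 h 30 min.

Regular 37.50 hours, overtime 6.27 hours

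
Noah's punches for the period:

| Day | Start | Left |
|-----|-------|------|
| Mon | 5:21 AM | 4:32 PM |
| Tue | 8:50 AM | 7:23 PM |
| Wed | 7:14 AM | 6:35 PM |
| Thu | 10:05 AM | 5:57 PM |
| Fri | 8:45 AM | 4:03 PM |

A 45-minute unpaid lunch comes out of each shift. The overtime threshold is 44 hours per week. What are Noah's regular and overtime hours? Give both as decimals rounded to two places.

Regular 44.00 hours, overtime 0.50 hours

Mon: 5:21 AM–4:32 PM = 11 h 11 min; less 45 min break → 10 h 26 min
Tue: 8:50 AM–7:23 PM = 10 h 33 min; less 45 min break → 9 h 48 min
Wed: 7:14 AM–6:35 PM = 11 h 21 min; less 45 min break → 10 h 36 min
Thu: 10:05 AM–5:57 PM = 7 h 52 min; less 45 min break → 7 h 7 min
Fri: 8:45 AM–4:03 PM = 7 h 18 min; less 45 min break → 6 h 33 min
Total worked: 44 h 30 min = 44.50 h.
Threshold 44 h → overtime 0 h 30 min, regular 44 h 0 min.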